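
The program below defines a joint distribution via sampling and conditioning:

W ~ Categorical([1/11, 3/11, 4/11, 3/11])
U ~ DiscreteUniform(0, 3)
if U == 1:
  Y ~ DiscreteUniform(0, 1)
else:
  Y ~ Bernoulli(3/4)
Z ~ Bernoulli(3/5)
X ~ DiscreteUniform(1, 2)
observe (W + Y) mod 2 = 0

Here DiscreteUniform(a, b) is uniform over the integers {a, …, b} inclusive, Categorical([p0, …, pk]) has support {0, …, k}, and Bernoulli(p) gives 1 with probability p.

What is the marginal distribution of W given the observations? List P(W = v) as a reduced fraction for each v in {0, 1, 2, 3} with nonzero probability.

Enumerate traces; 64 have nonzero weight after conditioning:
  (W=0, U=0, Y=0, Z=0, X=1) weight 1/880
  (W=0, U=0, Y=0, Z=0, X=2) weight 1/880
  (W=0, U=0, Y=0, Z=1, X=1) weight 3/1760
  (W=0, U=0, Y=0, Z=1, X=2) weight 3/1760
  (W=0, U=1, Y=0, Z=0, X=1) weight 1/440
  (W=0, U=1, Y=0, Z=0, X=2) weight 1/440
  (W=0, U=1, Y=0, Z=1, X=1) weight 3/880
  (W=0, U=1, Y=0, Z=1, X=2) weight 3/880
  (W=1, U=0, Y=1, Z=0, X=1) weight 9/880
  (W=2, U=0, Y=0, Z=0, X=1) weight 1/220
  … 54 more
Group by W:
  weight(W=0) = 5/176
  weight(W=1) = 3/16
  weight(W=2) = 5/44
  weight(W=3) = 3/16
Total weight = 5/176 + 3/16 + 5/44 + 3/16 = 91/176
P(W=0 | obs) = 5/176 / 91/176 = 5/91
P(W=1 | obs) = 3/16 / 91/176 = 33/91
P(W=2 | obs) = 5/44 / 91/176 = 20/91
P(W=3 | obs) = 3/16 / 91/176 = 33/91

P(W=0) = 5/91, P(W=1) = 33/91, P(W=2) = 20/91, P(W=3) = 33/91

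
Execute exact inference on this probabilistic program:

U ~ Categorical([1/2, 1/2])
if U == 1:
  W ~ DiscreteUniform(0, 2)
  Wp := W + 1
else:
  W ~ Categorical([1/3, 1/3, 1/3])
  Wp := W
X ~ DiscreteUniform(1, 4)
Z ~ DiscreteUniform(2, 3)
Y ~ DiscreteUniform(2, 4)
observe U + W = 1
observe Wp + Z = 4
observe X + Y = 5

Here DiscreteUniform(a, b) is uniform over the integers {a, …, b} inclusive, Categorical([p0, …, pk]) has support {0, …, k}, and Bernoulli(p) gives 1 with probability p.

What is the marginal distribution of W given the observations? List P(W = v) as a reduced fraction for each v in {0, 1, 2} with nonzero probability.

Enumerate traces; 6 have nonzero weight after conditioning:
  (U=0, W=1, X=1, Z=3, Y=4) weight 1/144
  (U=0, W=1, X=2, Z=3, Y=3) weight 1/144
  (U=0, W=1, X=3, Z=3, Y=2) weight 1/144
  (U=1, W=0, X=1, Z=3, Y=4) weight 1/144
  (U=1, W=0, X=2, Z=3, Y=3) weight 1/144
  (U=1, W=0, X=3, Z=3, Y=2) weight 1/144
Group by W:
  weight(W=0) = 1/48
  weight(W=1) = 1/48
Total weight = 1/48 + 1/48 = 1/24
P(W=0 | obs) = 1/48 / 1/24 = 1/2
P(W=1 | obs) = 1/48 / 1/24 = 1/2

P(W=0) = 1/2, P(W=1) = 1/2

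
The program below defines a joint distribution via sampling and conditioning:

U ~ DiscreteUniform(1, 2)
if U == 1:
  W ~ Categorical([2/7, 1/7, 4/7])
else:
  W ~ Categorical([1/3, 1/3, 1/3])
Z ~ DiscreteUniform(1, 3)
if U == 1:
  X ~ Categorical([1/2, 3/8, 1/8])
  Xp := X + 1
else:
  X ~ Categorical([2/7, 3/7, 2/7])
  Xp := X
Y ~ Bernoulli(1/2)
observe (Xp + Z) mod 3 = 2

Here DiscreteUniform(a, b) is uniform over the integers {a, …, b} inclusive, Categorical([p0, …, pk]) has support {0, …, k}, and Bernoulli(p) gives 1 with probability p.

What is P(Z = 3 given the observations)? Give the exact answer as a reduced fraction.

P(Z = 3 | obs) = 37/112

Enumerate traces; 36 have nonzero weight after conditioning:
  (U=1, W=0, Z=1, X=0, Y=0) weight 1/84
  (U=1, W=0, Z=1, X=0, Y=1) weight 1/84
  (U=1, W=0, Z=2, X=2, Y=0) weight 1/336
  (U=1, W=0, Z=2, X=2, Y=1) weight 1/336
  (U=1, W=0, Z=3, X=1, Y=0) weight 1/112
  (U=1, W=0, Z=3, X=1, Y=1) weight 1/112
  (U=1, W=1, Z=1, X=0, Y=0) weight 1/168
  (U=1, W=1, Z=1, X=0, Y=1) weight 1/168
  … 28 more
Group by Z:
  weight(Z=1) = 13/84
  weight(Z=2) = 23/336
  weight(Z=3) = 37/336
Total weight = 13/84 + 23/336 + 37/336 = 1/3
P(Z=1 | obs) = 13/84 / 1/3 = 13/28
P(Z=2 | obs) = 23/336 / 1/3 = 23/112
P(Z=3 | obs) = 37/336 / 1/3 = 37/112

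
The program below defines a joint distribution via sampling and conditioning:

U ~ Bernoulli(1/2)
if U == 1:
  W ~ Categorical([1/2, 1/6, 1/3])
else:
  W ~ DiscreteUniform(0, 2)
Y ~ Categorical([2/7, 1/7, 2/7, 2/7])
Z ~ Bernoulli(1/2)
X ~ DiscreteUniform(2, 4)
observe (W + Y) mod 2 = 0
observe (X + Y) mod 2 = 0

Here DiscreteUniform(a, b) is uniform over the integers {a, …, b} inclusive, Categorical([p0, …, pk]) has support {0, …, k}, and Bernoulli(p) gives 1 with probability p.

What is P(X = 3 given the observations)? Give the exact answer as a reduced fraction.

Enumerate traces; 40 have nonzero weight after conditioning:
  (U=0, W=0, Y=0, Z=0, X=2) weight 1/126
  (U=0, W=0, Y=0, Z=0, X=4) weight 1/126
  (U=0, W=0, Y=0, Z=1, X=2) weight 1/126
  (U=0, W=0, Y=0, Z=1, X=4) weight 1/126
  (U=0, W=0, Y=2, Z=0, X=2) weight 1/126
  (U=0, W=0, Y=2, Z=0, X=4) weight 1/126
  (U=0, W=0, Y=2, Z=1, X=2) weight 1/126
  (U=0, W=0, Y=2, Z=1, X=4) weight 1/126
  (U=0, W=1, Y=1, Z=0, X=3) weight 1/252
  … 31 more
Group by X:
  weight(X=2) = 1/7
  weight(X=3) = 1/28
  weight(X=4) = 1/7
Total weight = 1/7 + 1/28 + 1/7 = 9/28
P(X=2 | obs) = 1/7 / 9/28 = 4/9
P(X=3 | obs) = 1/28 / 9/28 = 1/9
P(X=4 | obs) = 1/7 / 9/28 = 4/9

P(X = 3 | obs) = 1/9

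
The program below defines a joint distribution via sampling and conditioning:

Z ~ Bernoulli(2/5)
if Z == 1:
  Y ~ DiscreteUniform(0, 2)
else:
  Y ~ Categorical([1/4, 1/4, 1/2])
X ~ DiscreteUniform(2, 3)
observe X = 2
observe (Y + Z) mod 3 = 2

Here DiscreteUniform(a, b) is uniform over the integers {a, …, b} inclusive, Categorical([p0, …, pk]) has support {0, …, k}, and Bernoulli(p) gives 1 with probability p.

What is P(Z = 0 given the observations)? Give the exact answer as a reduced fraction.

P(Z = 0 | obs) = 9/13

Enumerate traces; 2 have nonzero weight after conditioning:
  (Z=0, Y=2, X=2) weight 3/20
  (Z=1, Y=1, X=2) weight 1/15
Group by Z:
  weight(Z=0) = 3/20
  weight(Z=1) = 1/15
Total weight = 3/20 + 1/15 = 13/60
P(Z=0 | obs) = 3/20 / 13/60 = 9/13
P(Z=1 | obs) = 1/15 / 13/60 = 4/13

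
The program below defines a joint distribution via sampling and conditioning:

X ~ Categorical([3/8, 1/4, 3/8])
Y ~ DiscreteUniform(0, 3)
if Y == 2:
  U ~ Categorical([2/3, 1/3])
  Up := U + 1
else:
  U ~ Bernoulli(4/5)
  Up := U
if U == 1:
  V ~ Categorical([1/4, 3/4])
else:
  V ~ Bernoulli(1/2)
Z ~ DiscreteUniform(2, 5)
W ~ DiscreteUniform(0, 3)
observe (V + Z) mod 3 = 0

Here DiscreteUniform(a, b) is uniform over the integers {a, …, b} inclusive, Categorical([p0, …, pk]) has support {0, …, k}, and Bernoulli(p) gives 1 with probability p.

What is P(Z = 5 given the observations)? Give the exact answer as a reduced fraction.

P(Z = 5 | obs) = 161/401

Enumerate traces; 288 have nonzero weight after conditioning:
  (X=0, Y=0, U=0, V=0, Z=3, W=0) weight 3/5120
  (X=0, Y=0, U=0, V=0, Z=3, W=1) weight 3/5120
  (X=0, Y=0, U=0, V=0, Z=3, W=2) weight 3/5120
  (X=0, Y=0, U=0, V=0, Z=3, W=3) weight 3/5120
  (X=0, Y=0, U=0, V=1, Z=2, W=0) weight 3/5120
  (X=0, Y=0, U=0, V=1, Z=2, W=1) weight 3/5120
  (X=0, Y=0, U=0, V=1, Z=2, W=2) weight 3/5120
  (X=0, Y=0, U=0, V=1, Z=2, W=3) weight 3/5120
  (X=0, Y=0, U=0, V=1, Z=5, W=0) weight 3/5120
  … 279 more
Group by Z:
  weight(Z=2) = 161/960
  weight(Z=3) = 79/960
  weight(Z=5) = 161/960
Total weight = 161/960 + 79/960 + 161/960 = 401/960
P(Z=2 | obs) = 161/960 / 401/960 = 161/401
P(Z=3 | obs) = 79/960 / 401/960 = 79/401
P(Z=5 | obs) = 161/960 / 401/960 = 161/401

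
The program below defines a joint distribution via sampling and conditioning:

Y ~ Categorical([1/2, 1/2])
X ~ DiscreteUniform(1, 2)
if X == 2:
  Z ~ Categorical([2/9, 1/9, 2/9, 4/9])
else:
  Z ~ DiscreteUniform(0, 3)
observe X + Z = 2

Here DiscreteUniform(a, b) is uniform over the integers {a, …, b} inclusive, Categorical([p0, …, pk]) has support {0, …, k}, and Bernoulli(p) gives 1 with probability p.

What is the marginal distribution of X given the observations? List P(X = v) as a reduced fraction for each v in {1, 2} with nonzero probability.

P(X=1) = 9/17, P(X=2) = 8/17

Enumerate traces; 4 have nonzero weight after conditioning:
  (Y=0, X=1, Z=1) weight 1/16
  (Y=0, X=2, Z=0) weight 1/18
  (Y=1, X=1, Z=1) weight 1/16
  (Y=1, X=2, Z=0) weight 1/18
Group by X:
  weight(X=1) = 1/8
  weight(X=2) = 1/9
Total weight = 1/8 + 1/9 = 17/72
P(X=1 | obs) = 1/8 / 17/72 = 9/17
P(X=2 | obs) = 1/9 / 17/72 = 8/17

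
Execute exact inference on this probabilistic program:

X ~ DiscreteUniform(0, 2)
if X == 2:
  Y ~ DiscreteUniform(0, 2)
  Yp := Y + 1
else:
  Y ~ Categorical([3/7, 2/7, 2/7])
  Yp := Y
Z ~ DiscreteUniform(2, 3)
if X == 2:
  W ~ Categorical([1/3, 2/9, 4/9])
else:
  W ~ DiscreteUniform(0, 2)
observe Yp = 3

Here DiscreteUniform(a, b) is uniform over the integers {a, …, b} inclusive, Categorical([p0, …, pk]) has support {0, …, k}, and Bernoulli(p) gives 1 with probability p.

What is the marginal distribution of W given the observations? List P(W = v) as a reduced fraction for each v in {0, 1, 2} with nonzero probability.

Enumerate traces; 6 have nonzero weight after conditioning:
  (X=2, Y=2, Z=2, W=0) weight 1/54
  (X=2, Y=2, Z=2, W=1) weight 1/81
  (X=2, Y=2, Z=2, W=2) weight 2/81
  (X=2, Y=2, Z=3, W=0) weight 1/54
  (X=2, Y=2, Z=3, W=1) weight 1/81
  (X=2, Y=2, Z=3, W=2) weight 2/81
Group by W:
  weight(W=0) = 1/27
  weight(W=1) = 2/81
  weight(W=2) = 4/81
Total weight = 1/27 + 2/81 + 4/81 = 1/9
P(W=0 | obs) = 1/27 / 1/9 = 1/3
P(W=1 | obs) = 2/81 / 1/9 = 2/9
P(W=2 | obs) = 4/81 / 1/9 = 4/9

P(W=0) = 1/3, P(W=1) = 2/9, P(W=2) = 4/9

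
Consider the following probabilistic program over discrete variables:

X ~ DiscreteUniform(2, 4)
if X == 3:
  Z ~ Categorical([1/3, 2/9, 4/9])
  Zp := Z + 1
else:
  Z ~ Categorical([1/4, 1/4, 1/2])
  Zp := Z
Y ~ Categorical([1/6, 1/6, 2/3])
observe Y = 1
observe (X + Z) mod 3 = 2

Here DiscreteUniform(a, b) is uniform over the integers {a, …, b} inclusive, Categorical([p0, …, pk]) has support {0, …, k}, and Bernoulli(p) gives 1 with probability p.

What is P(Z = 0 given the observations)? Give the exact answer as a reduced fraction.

Enumerate traces; 3 have nonzero weight after conditioning:
  (X=2, Z=0, Y=1) weight 1/72
  (X=3, Z=2, Y=1) weight 2/81
  (X=4, Z=1, Y=1) weight 1/72
Group by Z:
  weight(Z=0) = 1/72
  weight(Z=1) = 1/72
  weight(Z=2) = 2/81
Total weight = 1/72 + 1/72 + 2/81 = 17/324
P(Z=0 | obs) = 1/72 / 17/324 = 9/34
P(Z=1 | obs) = 1/72 / 17/324 = 9/34
P(Z=2 | obs) = 2/81 / 17/324 = 8/17

P(Z = 0 | obs) = 9/34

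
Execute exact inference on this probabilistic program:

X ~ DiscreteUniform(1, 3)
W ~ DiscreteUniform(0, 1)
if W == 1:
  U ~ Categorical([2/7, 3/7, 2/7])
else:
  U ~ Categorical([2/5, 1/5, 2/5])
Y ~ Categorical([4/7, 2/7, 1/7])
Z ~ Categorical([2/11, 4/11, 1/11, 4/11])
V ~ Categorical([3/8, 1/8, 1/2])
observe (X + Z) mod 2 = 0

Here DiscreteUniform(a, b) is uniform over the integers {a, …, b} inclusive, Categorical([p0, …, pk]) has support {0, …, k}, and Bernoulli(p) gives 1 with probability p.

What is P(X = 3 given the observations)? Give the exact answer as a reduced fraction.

Enumerate traces; 324 have nonzero weight after conditioning:
  (X=1, W=0, U=0, Y=0, Z=1, V=0) weight 2/385
  (X=1, W=0, U=0, Y=0, Z=1, V=1) weight 2/1155
  (X=1, W=0, U=0, Y=0, Z=1, V=2) weight 8/1155
  (X=1, W=0, U=0, Y=0, Z=3, V=0) weight 2/385
  (X=1, W=0, U=0, Y=0, Z=3, V=1) weight 2/1155
  (X=1, W=0, U=0, Y=0, Z=3, V=2) weight 8/1155
  (X=1, W=0, U=0, Y=1, Z=1, V=0) weight 1/385
  (X=1, W=0, U=0, Y=1, Z=1, V=1) weight 1/1155
  (X=2, W=0, U=0, Y=0, Z=0, V=0) weight 1/385
  (X=3, W=0, U=0, Y=0, Z=1, V=0) weight 2/385
  … 314 more
Group by X:
  weight(X=1) = 8/33
  weight(X=2) = 1/11
  weight(X=3) = 8/33
Total weight = 8/33 + 1/11 + 8/33 = 19/33
P(X=1 | obs) = 8/33 / 19/33 = 8/19
P(X=2 | obs) = 1/11 / 19/33 = 3/19
P(X=3 | obs) = 8/33 / 19/33 = 8/19

P(X = 3 | obs) = 8/19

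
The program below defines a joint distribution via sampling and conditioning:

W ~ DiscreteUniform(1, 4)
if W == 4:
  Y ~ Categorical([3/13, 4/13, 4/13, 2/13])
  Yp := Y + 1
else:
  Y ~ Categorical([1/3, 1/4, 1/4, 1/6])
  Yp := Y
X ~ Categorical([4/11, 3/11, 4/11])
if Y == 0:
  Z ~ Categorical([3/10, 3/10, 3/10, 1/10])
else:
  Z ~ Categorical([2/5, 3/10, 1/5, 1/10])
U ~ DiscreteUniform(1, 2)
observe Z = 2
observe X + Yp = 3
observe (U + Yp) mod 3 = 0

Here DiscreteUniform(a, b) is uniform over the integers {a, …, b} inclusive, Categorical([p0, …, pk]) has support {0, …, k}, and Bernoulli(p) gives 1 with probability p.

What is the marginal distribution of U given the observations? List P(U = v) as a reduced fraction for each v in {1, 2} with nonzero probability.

Enumerate traces; 8 have nonzero weight after conditioning:
  (W=1, Y=1, X=2, Z=2, U=2) weight 1/440
  (W=1, Y=2, X=1, Z=2, U=1) weight 3/1760
  (W=2, Y=1, X=2, Z=2, U=2) weight 1/440
  (W=2, Y=2, X=1, Z=2, U=1) weight 3/1760
  (W=3, Y=1, X=2, Z=2, U=2) weight 1/440
  (W=3, Y=2, X=1, Z=2, U=1) weight 3/1760
  (W=4, Y=0, X=2, Z=2, U=2) weight 9/2860
  (W=4, Y=1, X=1, Z=2, U=1) weight 3/1430
Group by U:
  weight(U=1) = 3/416
  weight(U=2) = 57/5720
Total weight = 3/416 + 57/5720 = 393/22880
P(U=1 | obs) = 3/416 / 393/22880 = 55/131
P(U=2 | obs) = 57/5720 / 393/22880 = 76/131

P(U=1) = 55/131, P(U=2) = 76/131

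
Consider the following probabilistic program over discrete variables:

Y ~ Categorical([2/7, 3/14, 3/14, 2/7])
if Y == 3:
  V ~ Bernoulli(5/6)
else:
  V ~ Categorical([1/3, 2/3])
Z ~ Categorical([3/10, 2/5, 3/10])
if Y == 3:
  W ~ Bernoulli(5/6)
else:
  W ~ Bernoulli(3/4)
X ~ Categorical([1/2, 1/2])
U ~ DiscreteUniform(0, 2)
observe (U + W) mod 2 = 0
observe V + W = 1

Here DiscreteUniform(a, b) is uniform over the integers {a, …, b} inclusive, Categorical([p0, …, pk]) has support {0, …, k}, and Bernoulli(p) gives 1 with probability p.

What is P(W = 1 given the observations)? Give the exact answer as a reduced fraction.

P(W = 1 | obs) = 11/27

Enumerate traces; 72 have nonzero weight after conditioning:
  (Y=0, V=0, Z=0, W=1, X=0, U=1) weight 1/280
  (Y=0, V=0, Z=0, W=1, X=1, U=1) weight 1/280
  (Y=0, V=0, Z=1, W=1, X=0, U=1) weight 1/210
  (Y=0, V=0, Z=1, W=1, X=1, U=1) weight 1/210
  (Y=0, V=0, Z=2, W=1, X=0, U=1) weight 1/280
  (Y=0, V=0, Z=2, W=1, X=1, U=1) weight 1/280
  (Y=0, V=1, Z=0, W=0, X=0, U=0) weight 1/420
  (Y=0, V=1, Z=0, W=0, X=0, U=2) weight 1/420
  … 64 more
Group by W:
  weight(W=0) = 20/189
  weight(W=1) = 55/756
Total weight = 20/189 + 55/756 = 5/28
P(W=0 | obs) = 20/189 / 5/28 = 16/27
P(W=1 | obs) = 55/756 / 5/28 = 11/27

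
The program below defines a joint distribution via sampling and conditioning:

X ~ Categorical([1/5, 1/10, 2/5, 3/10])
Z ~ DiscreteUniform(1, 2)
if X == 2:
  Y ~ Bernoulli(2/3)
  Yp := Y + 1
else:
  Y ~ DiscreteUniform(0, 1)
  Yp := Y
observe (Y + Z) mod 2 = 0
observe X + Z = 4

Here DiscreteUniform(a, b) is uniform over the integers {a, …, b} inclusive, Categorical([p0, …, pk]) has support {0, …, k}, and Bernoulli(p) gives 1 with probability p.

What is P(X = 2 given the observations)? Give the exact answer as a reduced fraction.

Enumerate traces; 2 have nonzero weight after conditioning:
  (X=2, Z=2, Y=0) weight 1/15
  (X=3, Z=1, Y=1) weight 3/40
Group by X:
  weight(X=2) = 1/15
  weight(X=3) = 3/40
Total weight = 1/15 + 3/40 = 17/120
P(X=2 | obs) = 1/15 / 17/120 = 8/17
P(X=3 | obs) = 3/40 / 17/120 = 9/17

P(X = 2 | obs) = 8/17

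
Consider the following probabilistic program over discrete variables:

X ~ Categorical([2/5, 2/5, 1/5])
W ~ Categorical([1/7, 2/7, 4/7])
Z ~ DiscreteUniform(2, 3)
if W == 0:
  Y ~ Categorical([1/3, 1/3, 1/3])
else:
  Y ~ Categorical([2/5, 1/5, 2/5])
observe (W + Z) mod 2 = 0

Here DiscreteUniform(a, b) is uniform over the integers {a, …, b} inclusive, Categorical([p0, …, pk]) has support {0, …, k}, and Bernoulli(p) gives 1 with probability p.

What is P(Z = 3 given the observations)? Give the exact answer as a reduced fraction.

Enumerate traces; 27 have nonzero weight after conditioning:
  (X=0, W=0, Z=2, Y=0) weight 1/105
  (X=0, W=0, Z=2, Y=1) weight 1/105
  (X=0, W=0, Z=2, Y=2) weight 1/105
  (X=0, W=1, Z=3, Y=0) weight 4/175
  (X=0, W=1, Z=3, Y=1) weight 2/175
  (X=0, W=1, Z=3, Y=2) weight 4/175
  (X=0, W=2, Z=2, Y=0) weight 8/175
  (X=0, W=2, Z=2, Y=1) weight 4/175
  … 19 more
Group by Z:
  weight(Z=2) = 5/14
  weight(Z=3) = 1/7
Total weight = 5/14 + 1/7 = 1/2
P(Z=2 | obs) = 5/14 / 1/2 = 5/7
P(Z=3 | obs) = 1/7 / 1/2 = 2/7

P(Z = 3 | obs) = 2/7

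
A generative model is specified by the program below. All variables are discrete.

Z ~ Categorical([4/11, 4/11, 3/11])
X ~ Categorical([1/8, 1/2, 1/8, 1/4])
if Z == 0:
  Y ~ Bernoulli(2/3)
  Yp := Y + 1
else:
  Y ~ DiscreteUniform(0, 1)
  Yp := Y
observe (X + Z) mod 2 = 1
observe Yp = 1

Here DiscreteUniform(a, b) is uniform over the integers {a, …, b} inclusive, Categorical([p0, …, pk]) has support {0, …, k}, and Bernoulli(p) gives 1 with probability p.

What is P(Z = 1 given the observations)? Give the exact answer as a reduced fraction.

P(Z = 1 | obs) = 4/21

Enumerate traces; 6 have nonzero weight after conditioning:
  (Z=0, X=1, Y=0) weight 2/33
  (Z=0, X=3, Y=0) weight 1/33
  (Z=1, X=0, Y=1) weight 1/44
  (Z=1, X=2, Y=1) weight 1/44
  (Z=2, X=1, Y=1) weight 3/44
  (Z=2, X=3, Y=1) weight 3/88
Group by Z:
  weight(Z=0) = 1/11
  weight(Z=1) = 1/22
  weight(Z=2) = 9/88
Total weight = 1/11 + 1/22 + 9/88 = 21/88
P(Z=0 | obs) = 1/11 / 21/88 = 8/21
P(Z=1 | obs) = 1/22 / 21/88 = 4/21
P(Z=2 | obs) = 9/88 / 21/88 = 3/7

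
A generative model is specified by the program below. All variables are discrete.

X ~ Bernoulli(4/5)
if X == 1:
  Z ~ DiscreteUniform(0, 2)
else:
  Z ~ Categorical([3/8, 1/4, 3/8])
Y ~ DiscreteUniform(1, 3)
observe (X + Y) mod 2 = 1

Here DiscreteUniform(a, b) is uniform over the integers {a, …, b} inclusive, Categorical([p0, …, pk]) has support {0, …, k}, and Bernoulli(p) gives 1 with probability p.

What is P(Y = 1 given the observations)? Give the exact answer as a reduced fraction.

P(Y = 1 | obs) = 1/6

Enumerate traces; 9 have nonzero weight after conditioning:
  (X=0, Z=0, Y=1) weight 1/40
  (X=0, Z=0, Y=3) weight 1/40
  (X=0, Z=1, Y=1) weight 1/60
  (X=0, Z=1, Y=3) weight 1/60
  (X=0, Z=2, Y=1) weight 1/40
  (X=0, Z=2, Y=3) weight 1/40
  (X=1, Z=0, Y=2) weight 4/45
  (X=1, Z=1, Y=2) weight 4/45
  … 1 more
Group by Y:
  weight(Y=1) = 1/15
  weight(Y=2) = 4/15
  weight(Y=3) = 1/15
Total weight = 1/15 + 4/15 + 1/15 = 2/5
P(Y=1 | obs) = 1/15 / 2/5 = 1/6
P(Y=2 | obs) = 4/15 / 2/5 = 2/3
P(Y=3 | obs) = 1/15 / 2/5 = 1/6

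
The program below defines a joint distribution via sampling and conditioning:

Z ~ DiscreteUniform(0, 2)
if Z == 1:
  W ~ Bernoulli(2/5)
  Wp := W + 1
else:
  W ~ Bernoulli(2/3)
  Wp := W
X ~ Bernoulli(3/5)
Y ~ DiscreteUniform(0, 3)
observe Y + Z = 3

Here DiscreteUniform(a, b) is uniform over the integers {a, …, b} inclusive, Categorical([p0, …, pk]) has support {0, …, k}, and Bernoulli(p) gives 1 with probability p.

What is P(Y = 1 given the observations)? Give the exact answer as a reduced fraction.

P(Y = 1 | obs) = 1/3

Enumerate traces; 12 have nonzero weight after conditioning:
  (Z=0, W=0, X=0, Y=3) weight 1/90
  (Z=0, W=0, X=1, Y=3) weight 1/60
  (Z=0, W=1, X=0, Y=3) weight 1/45
  (Z=0, W=1, X=1, Y=3) weight 1/30
  (Z=1, W=0, X=0, Y=2) weight 1/50
  (Z=1, W=0, X=1, Y=2) weight 3/100
  (Z=1, W=1, X=0, Y=2) weight 1/75
  (Z=1, W=1, X=1, Y=2) weight 1/50
  (Z=2, W=0, X=0, Y=1) weight 1/90
  … 3 more
Group by Y:
  weight(Y=1) = 1/12
  weight(Y=2) = 1/12
  weight(Y=3) = 1/12
Total weight = 1/12 + 1/12 + 1/12 = 1/4
P(Y=1 | obs) = 1/12 / 1/4 = 1/3
P(Y=2 | obs) = 1/12 / 1/4 = 1/3
P(Y=3 | obs) = 1/12 / 1/4 = 1/3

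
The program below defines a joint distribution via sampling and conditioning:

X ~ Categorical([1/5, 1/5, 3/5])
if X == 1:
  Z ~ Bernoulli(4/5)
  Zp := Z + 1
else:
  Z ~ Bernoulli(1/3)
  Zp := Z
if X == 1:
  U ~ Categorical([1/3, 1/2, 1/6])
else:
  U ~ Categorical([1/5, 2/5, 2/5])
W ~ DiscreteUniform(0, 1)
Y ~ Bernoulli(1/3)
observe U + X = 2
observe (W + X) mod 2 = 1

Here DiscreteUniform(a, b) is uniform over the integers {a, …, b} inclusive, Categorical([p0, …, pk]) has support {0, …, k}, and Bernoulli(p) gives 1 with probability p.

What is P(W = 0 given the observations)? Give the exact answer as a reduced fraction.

P(W = 0 | obs) = 1/3

Enumerate traces; 12 have nonzero weight after conditioning:
  (X=0, Z=0, U=2, W=1, Y=0) weight 4/225
  (X=0, Z=0, U=2, W=1, Y=1) weight 2/225
  (X=0, Z=1, U=2, W=1, Y=0) weight 2/225
  (X=0, Z=1, U=2, W=1, Y=1) weight 1/225
  (X=1, Z=0, U=1, W=0, Y=0) weight 1/150
  (X=1, Z=0, U=1, W=0, Y=1) weight 1/300
  (X=1, Z=1, U=1, W=0, Y=0) weight 2/75
  (X=1, Z=1, U=1, W=0, Y=1) weight 1/75
  … 4 more
Group by W:
  weight(W=0) = 1/20
  weight(W=1) = 1/10
Total weight = 1/20 + 1/10 = 3/20
P(W=0 | obs) = 1/20 / 3/20 = 1/3
P(W=1 | obs) = 1/10 / 3/20 = 2/3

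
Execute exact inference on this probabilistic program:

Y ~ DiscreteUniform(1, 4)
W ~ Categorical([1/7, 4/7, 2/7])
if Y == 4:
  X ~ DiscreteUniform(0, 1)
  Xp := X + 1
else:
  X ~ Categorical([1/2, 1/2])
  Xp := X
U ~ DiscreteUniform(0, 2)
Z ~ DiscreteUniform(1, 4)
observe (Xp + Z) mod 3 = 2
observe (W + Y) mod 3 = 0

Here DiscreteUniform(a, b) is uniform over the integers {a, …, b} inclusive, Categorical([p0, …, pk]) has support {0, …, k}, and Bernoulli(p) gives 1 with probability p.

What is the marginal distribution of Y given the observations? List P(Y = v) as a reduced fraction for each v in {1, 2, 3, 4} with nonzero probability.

Enumerate traces; 36 have nonzero weight after conditioning:
  (Y=1, W=2, X=0, U=0, Z=2) weight 1/336
  (Y=1, W=2, X=0, U=1, Z=2) weight 1/336
  (Y=1, W=2, X=0, U=2, Z=2) weight 1/336
  (Y=1, W=2, X=1, U=0, Z=1) weight 1/336
  (Y=1, W=2, X=1, U=0, Z=4) weight 1/336
  (Y=1, W=2, X=1, U=1, Z=1) weight 1/336
  (Y=1, W=2, X=1, U=1, Z=4) weight 1/336
  (Y=1, W=2, X=1, U=2, Z=1) weight 1/336
  (Y=2, W=1, X=0, U=0, Z=2) weight 1/168
  (Y=3, W=0, X=0, U=0, Z=2) weight 1/672
  … 26 more
Group by Y:
  weight(Y=1) = 3/112
  weight(Y=2) = 3/56
  weight(Y=3) = 3/224
  weight(Y=4) = 3/112
Total weight = 3/112 + 3/56 + 3/224 + 3/112 = 27/224
P(Y=1 | obs) = 3/112 / 27/224 = 2/9
P(Y=2 | obs) = 3/56 / 27/224 = 4/9
P(Y=3 | obs) = 3/224 / 27/224 = 1/9
P(Y=4 | obs) = 3/112 / 27/224 = 2/9

P(Y=1) = 2/9, P(Y=2) = 4/9, P(Y=3) = 1/9, P(Y=4) = 2/9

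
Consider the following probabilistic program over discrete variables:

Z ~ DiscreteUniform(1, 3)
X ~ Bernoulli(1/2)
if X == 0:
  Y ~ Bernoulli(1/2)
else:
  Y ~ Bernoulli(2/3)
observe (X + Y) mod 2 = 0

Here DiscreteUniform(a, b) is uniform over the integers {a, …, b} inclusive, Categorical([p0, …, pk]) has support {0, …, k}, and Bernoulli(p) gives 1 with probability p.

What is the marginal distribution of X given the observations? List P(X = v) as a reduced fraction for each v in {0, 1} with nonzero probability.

Enumerate traces; 6 have nonzero weight after conditioning:
  (Z=1, X=0, Y=0) weight 1/12
  (Z=1, X=1, Y=1) weight 1/9
  (Z=2, X=0, Y=0) weight 1/12
  (Z=2, X=1, Y=1) weight 1/9
  (Z=3, X=0, Y=0) weight 1/12
  (Z=3, X=1, Y=1) weight 1/9
Group by X:
  weight(X=0) = 1/4
  weight(X=1) = 1/3
Total weight = 1/4 + 1/3 = 7/12
P(X=0 | obs) = 1/4 / 7/12 = 3/7
P(X=1 | obs) = 1/3 / 7/12 = 4/7

P(X=0) = 3/7, P(X=1) = 4/7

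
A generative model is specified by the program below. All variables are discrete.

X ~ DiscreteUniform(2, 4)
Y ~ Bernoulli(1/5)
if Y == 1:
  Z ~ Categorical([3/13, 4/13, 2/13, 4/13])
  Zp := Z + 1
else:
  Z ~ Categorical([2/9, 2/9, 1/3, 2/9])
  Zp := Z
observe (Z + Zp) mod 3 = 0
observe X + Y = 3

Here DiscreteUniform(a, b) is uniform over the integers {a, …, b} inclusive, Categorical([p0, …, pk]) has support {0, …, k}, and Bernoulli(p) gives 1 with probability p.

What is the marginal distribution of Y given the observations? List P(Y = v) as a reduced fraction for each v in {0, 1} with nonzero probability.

Enumerate traces; 3 have nonzero weight after conditioning:
  (X=2, Y=1, Z=1) weight 4/195
  (X=3, Y=0, Z=0) weight 8/135
  (X=3, Y=0, Z=3) weight 8/135
Group by Y:
  weight(Y=0) = 16/135
  weight(Y=1) = 4/195
Total weight = 16/135 + 4/195 = 244/1755
P(Y=0 | obs) = 16/135 / 244/1755 = 52/61
P(Y=1 | obs) = 4/195 / 244/1755 = 9/61

P(Y=0) = 52/61, P(Y=1) = 9/61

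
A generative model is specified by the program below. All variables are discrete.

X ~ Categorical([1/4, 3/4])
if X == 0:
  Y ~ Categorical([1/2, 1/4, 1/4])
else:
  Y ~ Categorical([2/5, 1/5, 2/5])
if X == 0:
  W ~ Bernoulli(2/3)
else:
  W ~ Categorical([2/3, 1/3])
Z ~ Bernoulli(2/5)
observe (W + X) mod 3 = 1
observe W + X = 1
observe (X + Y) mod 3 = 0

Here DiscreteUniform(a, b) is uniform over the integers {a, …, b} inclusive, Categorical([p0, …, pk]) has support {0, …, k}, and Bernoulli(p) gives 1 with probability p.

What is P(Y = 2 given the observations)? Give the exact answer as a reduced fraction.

P(Y = 2 | obs) = 12/17

Enumerate traces; 4 have nonzero weight after conditioning:
  (X=0, Y=0, W=1, Z=0) weight 1/20
  (X=0, Y=0, W=1, Z=1) weight 1/30
  (X=1, Y=2, W=0, Z=0) weight 3/25
  (X=1, Y=2, W=0, Z=1) weight 2/25
Group by Y:
  weight(Y=0) = 1/12
  weight(Y=2) = 1/5
Total weight = 1/12 + 1/5 = 17/60
P(Y=0 | obs) = 1/12 / 17/60 = 5/17
P(Y=2 | obs) = 1/5 / 17/60 = 12/17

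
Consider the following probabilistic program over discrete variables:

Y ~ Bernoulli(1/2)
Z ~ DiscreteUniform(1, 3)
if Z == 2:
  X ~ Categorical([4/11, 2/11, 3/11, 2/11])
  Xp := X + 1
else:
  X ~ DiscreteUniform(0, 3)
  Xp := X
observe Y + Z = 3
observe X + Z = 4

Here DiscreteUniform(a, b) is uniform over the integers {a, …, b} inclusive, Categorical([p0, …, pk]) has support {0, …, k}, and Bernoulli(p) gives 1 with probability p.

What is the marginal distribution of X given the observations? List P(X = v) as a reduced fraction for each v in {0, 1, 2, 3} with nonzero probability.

P(X=1) = 11/23, P(X=2) = 12/23

Enumerate traces; 2 have nonzero weight after conditioning:
  (Y=0, Z=3, X=1) weight 1/24
  (Y=1, Z=2, X=2) weight 1/22
Group by X:
  weight(X=1) = 1/24
  weight(X=2) = 1/22
Total weight = 1/24 + 1/22 = 23/264
P(X=1 | obs) = 1/24 / 23/264 = 11/23
P(X=2 | obs) = 1/22 / 23/264 = 12/23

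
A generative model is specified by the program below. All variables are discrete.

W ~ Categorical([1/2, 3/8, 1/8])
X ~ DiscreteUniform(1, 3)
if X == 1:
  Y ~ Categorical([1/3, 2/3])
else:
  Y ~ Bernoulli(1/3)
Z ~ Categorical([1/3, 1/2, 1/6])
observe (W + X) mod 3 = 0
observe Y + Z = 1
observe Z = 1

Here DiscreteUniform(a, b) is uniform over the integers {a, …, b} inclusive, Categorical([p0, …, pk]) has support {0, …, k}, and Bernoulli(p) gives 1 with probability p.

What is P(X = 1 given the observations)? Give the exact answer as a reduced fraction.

P(X = 1 | obs) = 1/15

Enumerate traces; 3 have nonzero weight after conditioning:
  (W=0, X=3, Y=0, Z=1) weight 1/18
  (W=1, X=2, Y=0, Z=1) weight 1/24
  (W=2, X=1, Y=0, Z=1) weight 1/144
Group by X:
  weight(X=1) = 1/144
  weight(X=2) = 1/24
  weight(X=3) = 1/18
Total weight = 1/144 + 1/24 + 1/18 = 5/48
P(X=1 | obs) = 1/144 / 5/48 = 1/15
P(X=2 | obs) = 1/24 / 5/48 = 2/5
P(X=3 | obs) = 1/18 / 5/48 = 8/15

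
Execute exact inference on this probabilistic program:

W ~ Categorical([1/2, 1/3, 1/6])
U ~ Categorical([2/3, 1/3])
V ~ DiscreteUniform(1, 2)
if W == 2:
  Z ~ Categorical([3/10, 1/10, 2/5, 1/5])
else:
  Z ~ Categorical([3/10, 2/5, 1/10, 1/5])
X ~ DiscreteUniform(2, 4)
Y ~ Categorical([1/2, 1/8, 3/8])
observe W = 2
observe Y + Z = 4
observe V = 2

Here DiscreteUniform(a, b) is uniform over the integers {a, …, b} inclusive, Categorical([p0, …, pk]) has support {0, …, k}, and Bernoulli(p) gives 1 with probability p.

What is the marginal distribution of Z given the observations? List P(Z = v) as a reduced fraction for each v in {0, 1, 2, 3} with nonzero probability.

P(Z=2) = 6/7, P(Z=3) = 1/7

Enumerate traces; 12 have nonzero weight after conditioning:
  (W=2, U=0, V=2, Z=2, X=2, Y=2) weight 1/360
  (W=2, U=0, V=2, Z=2, X=3, Y=2) weight 1/360
  (W=2, U=0, V=2, Z=2, X=4, Y=2) weight 1/360
  (W=2, U=0, V=2, Z=3, X=2, Y=1) weight 1/2160
  (W=2, U=0, V=2, Z=3, X=3, Y=1) weight 1/2160
  (W=2, U=0, V=2, Z=3, X=4, Y=1) weight 1/2160
  (W=2, U=1, V=2, Z=2, X=2, Y=2) weight 1/720
  (W=2, U=1, V=2, Z=2, X=3, Y=2) weight 1/720
  … 4 more
Group by Z:
  weight(Z=2) = 1/80
  weight(Z=3) = 1/480
Total weight = 1/80 + 1/480 = 7/480
P(Z=2 | obs) = 1/80 / 7/480 = 6/7
P(Z=3 | obs) = 1/480 / 7/480 = 1/7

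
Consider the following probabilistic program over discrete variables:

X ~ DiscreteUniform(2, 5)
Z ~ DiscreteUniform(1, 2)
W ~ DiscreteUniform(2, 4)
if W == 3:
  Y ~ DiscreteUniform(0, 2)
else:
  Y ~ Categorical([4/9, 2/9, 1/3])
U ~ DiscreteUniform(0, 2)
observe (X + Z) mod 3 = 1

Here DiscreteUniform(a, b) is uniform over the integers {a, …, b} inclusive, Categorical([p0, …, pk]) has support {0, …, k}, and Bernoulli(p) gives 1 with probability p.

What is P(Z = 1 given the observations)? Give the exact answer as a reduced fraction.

Enumerate traces; 81 have nonzero weight after conditioning:
  (X=2, Z=2, W=2, Y=0, U=0) weight 1/162
  (X=2, Z=2, W=2, Y=0, U=1) weight 1/162
  (X=2, Z=2, W=2, Y=0, U=2) weight 1/162
  (X=2, Z=2, W=2, Y=1, U=0) weight 1/324
  (X=2, Z=2, W=2, Y=1, U=1) weight 1/324
  (X=2, Z=2, W=2, Y=1, U=2) weight 1/324
  (X=2, Z=2, W=2, Y=2, U=0) weight 1/216
  (X=2, Z=2, W=2, Y=2, U=1) weight 1/216
  (X=3, Z=1, W=2, Y=0, U=0) weight 1/162
  … 72 more
Group by Z:
  weight(Z=1) = 1/8
  weight(Z=2) = 1/4
Total weight = 1/8 + 1/4 = 3/8
P(Z=1 | obs) = 1/8 / 3/8 = 1/3
P(Z=2 | obs) = 1/4 / 3/8 = 2/3

P(Z = 1 | obs) = 1/3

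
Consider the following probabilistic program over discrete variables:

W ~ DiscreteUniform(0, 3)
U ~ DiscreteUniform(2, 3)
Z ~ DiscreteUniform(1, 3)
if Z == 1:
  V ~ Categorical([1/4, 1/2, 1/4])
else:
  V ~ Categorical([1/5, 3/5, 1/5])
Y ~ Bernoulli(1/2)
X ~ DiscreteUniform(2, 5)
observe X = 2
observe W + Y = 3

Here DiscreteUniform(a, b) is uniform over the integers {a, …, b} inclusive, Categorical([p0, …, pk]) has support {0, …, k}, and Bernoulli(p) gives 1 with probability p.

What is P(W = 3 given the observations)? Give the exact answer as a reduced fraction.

Enumerate traces; 36 have nonzero weight after conditioning:
  (W=2, U=2, Z=1, V=0, Y=1, X=2) weight 1/768
  (W=2, U=2, Z=1, V=1, Y=1, X=2) weight 1/384
  (W=2, U=2, Z=1, V=2, Y=1, X=2) weight 1/768
  (W=2, U=2, Z=2, V=0, Y=1, X=2) weight 1/960
  (W=2, U=2, Z=2, V=1, Y=1, X=2) weight 1/320
  (W=2, U=2, Z=2, V=2, Y=1, X=2) weight 1/960
  (W=2, U=2, Z=3, V=0, Y=1, X=2) weight 1/960
  (W=2, U=2, Z=3, V=1, Y=1, X=2) weight 1/320
  (W=3, U=2, Z=1, V=0, Y=0, X=2) weight 1/768
  … 27 more
Group by W:
  weight(W=2) = 1/32
  weight(W=3) = 1/32
Total weight = 1/32 + 1/32 = 1/16
P(W=2 | obs) = 1/32 / 1/16 = 1/2
P(W=3 | obs) = 1/32 / 1/16 = 1/2

P(W = 3 | obs) = 1/2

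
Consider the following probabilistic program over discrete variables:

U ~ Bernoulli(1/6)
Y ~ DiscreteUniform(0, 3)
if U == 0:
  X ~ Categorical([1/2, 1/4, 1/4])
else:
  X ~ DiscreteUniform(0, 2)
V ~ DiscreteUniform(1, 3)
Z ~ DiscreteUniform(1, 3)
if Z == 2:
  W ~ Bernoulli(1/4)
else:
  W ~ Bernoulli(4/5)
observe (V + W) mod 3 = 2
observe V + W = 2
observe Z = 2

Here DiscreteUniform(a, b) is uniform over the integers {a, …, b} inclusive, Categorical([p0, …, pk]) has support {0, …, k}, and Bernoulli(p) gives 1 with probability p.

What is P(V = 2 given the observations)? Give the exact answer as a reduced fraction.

P(V = 2 | obs) = 3/4

Enumerate traces; 48 have nonzero weight after conditioning:
  (U=0, Y=0, X=0, V=1, Z=2, W=1) weight 5/1728
  (U=0, Y=0, X=0, V=2, Z=2, W=0) weight 5/576
  (U=0, Y=0, X=1, V=1, Z=2, W=1) weight 5/3456
  (U=0, Y=0, X=1, V=2, Z=2, W=0) weight 5/1152
  (U=0, Y=0, X=2, V=1, Z=2, W=1) weight 5/3456
  (U=0, Y=0, X=2, V=2, Z=2, W=0) weight 5/1152
  (U=0, Y=1, X=0, V=1, Z=2, W=1) weight 5/1728
  (U=0, Y=1, X=0, V=2, Z=2, W=0) weight 5/576
  … 40 more
Group by V:
  weight(V=1) = 1/36
  weight(V=2) = 1/12
Total weight = 1/36 + 1/12 = 1/9
P(V=1 | obs) = 1/36 / 1/9 = 1/4
P(V=2 | obs) = 1/12 / 1/9 = 3/4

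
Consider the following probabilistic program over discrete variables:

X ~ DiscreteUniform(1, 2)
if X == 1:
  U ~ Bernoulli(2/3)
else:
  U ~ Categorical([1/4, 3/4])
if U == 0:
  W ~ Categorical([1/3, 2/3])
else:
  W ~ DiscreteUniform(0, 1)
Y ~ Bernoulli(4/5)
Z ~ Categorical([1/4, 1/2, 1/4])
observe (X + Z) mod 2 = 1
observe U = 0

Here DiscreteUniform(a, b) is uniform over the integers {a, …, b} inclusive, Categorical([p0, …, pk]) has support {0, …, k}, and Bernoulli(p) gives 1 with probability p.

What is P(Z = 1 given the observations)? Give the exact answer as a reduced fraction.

Enumerate traces; 12 have nonzero weight after conditioning:
  (X=1, U=0, W=0, Y=0, Z=0) weight 1/360
  (X=1, U=0, W=0, Y=0, Z=2) weight 1/360
  (X=1, U=0, W=0, Y=1, Z=0) weight 1/90
  (X=1, U=0, W=0, Y=1, Z=2) weight 1/90
  (X=1, U=0, W=1, Y=0, Z=0) weight 1/180
  (X=1, U=0, W=1, Y=0, Z=2) weight 1/180
  (X=1, U=0, W=1, Y=1, Z=0) weight 1/45
  (X=1, U=0, W=1, Y=1, Z=2) weight 1/45
  (X=2, U=0, W=0, Y=0, Z=1) weight 1/240
  … 3 more
Group by Z:
  weight(Z=0) = 1/24
  weight(Z=1) = 1/16
  weight(Z=2) = 1/24
Total weight = 1/24 + 1/16 + 1/24 = 7/48
P(Z=0 | obs) = 1/24 / 7/48 = 2/7
P(Z=1 | obs) = 1/16 / 7/48 = 3/7
P(Z=2 | obs) = 1/24 / 7/48 = 2/7

P(Z = 1 | obs) = 3/7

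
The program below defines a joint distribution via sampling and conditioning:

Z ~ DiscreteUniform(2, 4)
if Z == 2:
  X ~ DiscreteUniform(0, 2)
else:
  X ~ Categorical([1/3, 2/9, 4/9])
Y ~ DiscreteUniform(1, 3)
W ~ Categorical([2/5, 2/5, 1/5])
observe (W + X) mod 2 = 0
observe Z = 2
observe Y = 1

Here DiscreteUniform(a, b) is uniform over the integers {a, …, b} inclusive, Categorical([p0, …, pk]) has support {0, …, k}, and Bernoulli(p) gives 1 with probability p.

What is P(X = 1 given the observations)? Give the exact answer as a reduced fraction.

P(X = 1 | obs) = 1/4

Enumerate traces; 5 have nonzero weight after conditioning:
  (Z=2, X=0, Y=1, W=0) weight 2/135
  (Z=2, X=0, Y=1, W=2) weight 1/135
  (Z=2, X=1, Y=1, W=1) weight 2/135
  (Z=2, X=2, Y=1, W=0) weight 2/135
  (Z=2, X=2, Y=1, W=2) weight 1/135
Group by X:
  weight(X=0) = 1/45
  weight(X=1) = 2/135
  weight(X=2) = 1/45
Total weight = 1/45 + 2/135 + 1/45 = 8/135
P(X=0 | obs) = 1/45 / 8/135 = 3/8
P(X=1 | obs) = 2/135 / 8/135 = 1/4
P(X=2 | obs) = 1/45 / 8/135 = 3/8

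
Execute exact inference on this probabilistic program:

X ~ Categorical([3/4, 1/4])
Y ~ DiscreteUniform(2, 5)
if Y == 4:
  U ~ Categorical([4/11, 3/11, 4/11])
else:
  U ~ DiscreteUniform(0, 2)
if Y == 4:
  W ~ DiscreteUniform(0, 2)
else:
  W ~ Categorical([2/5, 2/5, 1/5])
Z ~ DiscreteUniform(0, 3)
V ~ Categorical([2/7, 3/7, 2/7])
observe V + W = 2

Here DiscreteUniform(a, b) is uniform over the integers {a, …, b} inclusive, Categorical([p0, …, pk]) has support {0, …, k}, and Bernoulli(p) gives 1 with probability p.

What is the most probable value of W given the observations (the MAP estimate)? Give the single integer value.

Enumerate traces; 288 have nonzero weight after conditioning:
  (X=0, Y=2, U=0, W=0, Z=0, V=2) weight 1/560
  (X=0, Y=2, U=0, W=0, Z=1, V=2) weight 1/560
  (X=0, Y=2, U=0, W=0, Z=2, V=2) weight 1/560
  (X=0, Y=2, U=0, W=0, Z=3, V=2) weight 1/560
  (X=0, Y=2, U=0, W=1, Z=0, V=1) weight 3/1120
  (X=0, Y=2, U=0, W=1, Z=1, V=1) weight 3/1120
  (X=0, Y=2, U=0, W=1, Z=2, V=1) weight 3/1120
  (X=0, Y=2, U=0, W=1, Z=3, V=1) weight 3/1120
  (X=0, Y=2, U=0, W=2, Z=0, V=0) weight 1/1120
  … 279 more
Group by W:
  weight(W=0) = 23/210
  weight(W=1) = 23/140
  weight(W=2) = 1/15
Total weight = 23/210 + 23/140 + 1/15 = 143/420
P(W=0 | obs) = 23/210 / 143/420 = 46/143
P(W=1 | obs) = 23/140 / 143/420 = 69/143
P(W=2 | obs) = 1/15 / 143/420 = 28/143
argmax = 1

argmax_v P(W = v | obs) = 1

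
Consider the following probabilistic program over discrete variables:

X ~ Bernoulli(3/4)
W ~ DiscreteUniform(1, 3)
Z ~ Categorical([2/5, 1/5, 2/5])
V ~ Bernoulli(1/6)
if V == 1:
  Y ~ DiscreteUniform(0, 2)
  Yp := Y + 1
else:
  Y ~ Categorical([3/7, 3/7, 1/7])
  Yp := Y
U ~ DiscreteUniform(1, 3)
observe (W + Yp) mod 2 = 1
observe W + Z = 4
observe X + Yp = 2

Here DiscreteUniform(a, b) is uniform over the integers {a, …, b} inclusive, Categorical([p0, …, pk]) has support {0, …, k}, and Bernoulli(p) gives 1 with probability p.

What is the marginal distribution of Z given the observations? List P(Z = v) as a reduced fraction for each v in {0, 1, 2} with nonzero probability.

P(Z=1) = 11/167, P(Z=2) = 156/167

Enumerate traces; 12 have nonzero weight after conditioning:
  (X=0, W=3, Z=1, V=0, Y=2, U=1) weight 1/1512
  (X=0, W=3, Z=1, V=0, Y=2, U=2) weight 1/1512
  (X=0, W=3, Z=1, V=0, Y=2, U=3) weight 1/1512
  (X=0, W=3, Z=1, V=1, Y=1, U=1) weight 1/3240
  (X=0, W=3, Z=1, V=1, Y=1, U=2) weight 1/3240
  (X=0, W=3, Z=1, V=1, Y=1, U=3) weight 1/3240
  (X=1, W=2, Z=2, V=0, Y=1, U=1) weight 1/84
  (X=1, W=2, Z=2, V=0, Y=1, U=2) weight 1/84
  … 4 more
Group by Z:
  weight(Z=1) = 11/3780
  weight(Z=2) = 13/315
Total weight = 11/3780 + 13/315 = 167/3780
P(Z=1 | obs) = 11/3780 / 167/3780 = 11/167
P(Z=2 | obs) = 13/315 / 167/3780 = 156/167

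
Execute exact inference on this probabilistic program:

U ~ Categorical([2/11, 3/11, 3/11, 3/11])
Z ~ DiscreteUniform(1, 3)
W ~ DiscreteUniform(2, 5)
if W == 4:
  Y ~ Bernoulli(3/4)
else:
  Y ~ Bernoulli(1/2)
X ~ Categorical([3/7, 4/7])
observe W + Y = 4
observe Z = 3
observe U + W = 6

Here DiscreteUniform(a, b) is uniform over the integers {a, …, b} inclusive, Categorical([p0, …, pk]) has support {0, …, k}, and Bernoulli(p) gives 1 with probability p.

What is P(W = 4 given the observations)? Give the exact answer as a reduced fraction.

P(W = 4 | obs) = 1/3

Enumerate traces; 4 have nonzero weight after conditioning:
  (U=2, Z=3, W=4, Y=0, X=0) weight 3/1232
  (U=2, Z=3, W=4, Y=0, X=1) weight 1/308
  (U=3, Z=3, W=3, Y=1, X=0) weight 3/616
  (U=3, Z=3, W=3, Y=1, X=1) weight 1/154
Group by W:
  weight(W=3) = 1/88
  weight(W=4) = 1/176
Total weight = 1/88 + 1/176 = 3/176
P(W=3 | obs) = 1/88 / 3/176 = 2/3
P(W=4 | obs) = 1/176 / 3/176 = 1/3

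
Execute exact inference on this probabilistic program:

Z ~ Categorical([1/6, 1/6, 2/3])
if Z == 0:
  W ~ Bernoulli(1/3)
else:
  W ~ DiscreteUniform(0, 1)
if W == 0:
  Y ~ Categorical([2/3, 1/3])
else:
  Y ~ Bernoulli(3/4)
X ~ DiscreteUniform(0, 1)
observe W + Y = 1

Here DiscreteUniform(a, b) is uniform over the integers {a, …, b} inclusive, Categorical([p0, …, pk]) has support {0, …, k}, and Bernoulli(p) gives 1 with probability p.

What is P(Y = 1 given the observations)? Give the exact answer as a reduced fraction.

P(Y = 1 | obs) = 76/127

Enumerate traces; 12 have nonzero weight after conditioning:
  (Z=0, W=0, Y=1, X=0) weight 1/54
  (Z=0, W=0, Y=1, X=1) weight 1/54
  (Z=0, W=1, Y=0, X=0) weight 1/144
  (Z=0, W=1, Y=0, X=1) weight 1/144
  (Z=1, W=0, Y=1, X=0) weight 1/72
  (Z=1, W=0, Y=1, X=1) weight 1/72
  (Z=1, W=1, Y=0, X=0) weight 1/96
  (Z=1, W=1, Y=0, X=1) weight 1/96
  … 4 more
Group by Y:
  weight(Y=0) = 17/144
  weight(Y=1) = 19/108
Total weight = 17/144 + 19/108 = 127/432
P(Y=0 | obs) = 17/144 / 127/432 = 51/127
P(Y=1 | obs) = 19/108 / 127/432 = 76/127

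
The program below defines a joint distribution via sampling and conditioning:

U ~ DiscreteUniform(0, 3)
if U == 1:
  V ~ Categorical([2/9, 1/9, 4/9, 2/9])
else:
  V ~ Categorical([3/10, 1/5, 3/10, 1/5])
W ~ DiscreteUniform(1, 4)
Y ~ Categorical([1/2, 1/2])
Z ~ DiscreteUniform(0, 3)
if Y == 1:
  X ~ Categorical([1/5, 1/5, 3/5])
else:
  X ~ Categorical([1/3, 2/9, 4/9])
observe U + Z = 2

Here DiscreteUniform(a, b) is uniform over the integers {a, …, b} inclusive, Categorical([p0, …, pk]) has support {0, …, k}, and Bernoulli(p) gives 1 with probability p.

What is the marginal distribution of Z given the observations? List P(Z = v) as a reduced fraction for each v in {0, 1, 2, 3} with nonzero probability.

Enumerate traces; 288 have nonzero weight after conditioning:
  (U=0, V=0, W=1, Y=0, Z=2, X=0) weight 1/1280
  (U=0, V=0, W=1, Y=0, Z=2, X=1) weight 1/1920
  (U=0, V=0, W=1, Y=0, Z=2, X=2) weight 1/960
  (U=0, V=0, W=1, Y=1, Z=2, X=0) weight 3/6400
  (U=0, V=0, W=1, Y=1, Z=2, X=1) weight 3/6400
  (U=0, V=0, W=1, Y=1, Z=2, X=2) weight 9/6400
  (U=0, V=0, W=2, Y=0, Z=2, X=0) weight 1/1280
  (U=0, V=0, W=2, Y=0, Z=2, X=1) weight 1/1920
  (U=1, V=0, W=1, Y=0, Z=1, X=0) weight 1/1728
  (U=2, V=0, W=1, Y=0, Z=0, X=0) weight 1/1280
  … 278 more
Group by Z:
  weight(Z=0) = 1/16
  weight(Z=1) = 1/16
  weight(Z=2) = 1/16
Total weight = 1/16 + 1/16 + 1/16 = 3/16
P(Z=0 | obs) = 1/16 / 3/16 = 1/3
P(Z=1 | obs) = 1/16 / 3/16 = 1/3
P(Z=2 | obs) = 1/16 / 3/16 = 1/3

P(Z=0) = 1/3, P(Z=1) = 1/3, P(Z=2) = 1/3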